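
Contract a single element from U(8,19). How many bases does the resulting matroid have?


Contracting e from U(8,19) gives U(7,18).
Bases of U(7,18) = (18 choose 7) = 31824.

31824


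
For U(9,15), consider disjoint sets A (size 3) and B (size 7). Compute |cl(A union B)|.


|A union B| = 3 + 7 = 10 (disjoint).
In U(9,15), cl(S) = S if |S| < 9, else cl(S) = E.
Since 10 >= 9, cl(A union B) = E.
|cl(A union B)| = 15.

15


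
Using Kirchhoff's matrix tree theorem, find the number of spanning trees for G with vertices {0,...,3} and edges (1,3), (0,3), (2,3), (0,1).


By Kirchhoff's matrix tree theorem, the number of spanning trees equals
the determinant of any cofactor of the Laplacian matrix L.
G has 4 vertices and 4 edges.
Computing the (3 x 3) cofactor determinant gives 3.

3


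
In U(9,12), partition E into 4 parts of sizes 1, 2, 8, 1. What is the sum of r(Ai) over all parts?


r(Ai) = min(|Ai|, 9) for each part.
Sum = min(1,9) + min(2,9) + min(8,9) + min(1,9)
    = 1 + 2 + 8 + 1
    = 12.

12


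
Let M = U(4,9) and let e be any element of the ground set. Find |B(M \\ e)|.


Deleting e from U(4,9) gives U(4,8) since n > r.
Bases of U(4,8) = (8 choose 4) = 70.

70


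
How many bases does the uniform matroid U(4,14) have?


Bases of U(4,14) are all 4-element subsets of the 14-element ground set.
Number of bases = C(14,4).
C(14,4) = (14 * 13 * 12 * 11) / (1 * 2 * 3 * 4) = 1001.

1001


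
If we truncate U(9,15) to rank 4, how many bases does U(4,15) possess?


Truncating U(9,15) to rank 4 gives U(4,15).
Bases of U(4,15) are all 4-element subsets of 15 elements.
Number of bases = (15 choose 4) = 1365.

1365


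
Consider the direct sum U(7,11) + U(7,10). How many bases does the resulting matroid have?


Bases of a direct sum M1 + M2: |B| = |B(M1)| * |B(M2)|.
|B(U(7,11))| = C(11,7) = 330.
|B(U(7,10))| = C(10,7) = 120.
Total bases = 330 * 120 = 39600.

39600


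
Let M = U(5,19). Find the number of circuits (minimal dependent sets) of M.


In U(5,19), circuits are the (6)-element subsets.
Any set of 6 elements is dependent, and removing any one element gives
an independent set of size 5, so it is a minimal dependent set.
Number of circuits = C(19,6) = 27132.

27132


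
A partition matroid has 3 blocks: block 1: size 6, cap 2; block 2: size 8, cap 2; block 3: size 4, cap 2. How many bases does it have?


A basis picks exactly ci elements from block i.
Number of bases = product of C(|Si|, ci).
= C(6,2) * C(8,2) * C(4,2)
= 15 * 28 * 6
= 2520.

2520


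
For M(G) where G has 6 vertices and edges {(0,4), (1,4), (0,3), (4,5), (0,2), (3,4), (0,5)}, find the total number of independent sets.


An independent set in a graphic matroid is an acyclic edge subset.
G has 6 vertices and 7 edges.
Enumerate all 2^7 = 128 subsets, checking for acyclicity.
Total independent sets = 96.

96


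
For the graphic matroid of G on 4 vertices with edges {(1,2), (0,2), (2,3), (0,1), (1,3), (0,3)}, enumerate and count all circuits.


A circuit in a graphic matroid = edge set of a simple cycle.
G has 4 vertices and 6 edges.
Enumerating all minimal edge subsets forming cycles...
Total circuits found: 7.

7


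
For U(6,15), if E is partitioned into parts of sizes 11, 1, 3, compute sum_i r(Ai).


r(Ai) = min(|Ai|, 6) for each part.
Sum = min(11,6) + min(1,6) + min(3,6)
    = 6 + 1 + 3
    = 10.

10


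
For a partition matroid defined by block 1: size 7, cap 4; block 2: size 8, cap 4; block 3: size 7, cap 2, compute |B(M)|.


A basis picks exactly ci elements from block i.
Number of bases = product of C(|Si|, ci).
= C(7,4) * C(8,4) * C(7,2)
= 35 * 70 * 21
= 51450.

51450


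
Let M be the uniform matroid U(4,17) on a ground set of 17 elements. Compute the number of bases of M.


Bases of U(4,17) are all 4-element subsets of the 17-element ground set.
Number of bases = C(17,4).
(17 choose 4) = 2380.

2380


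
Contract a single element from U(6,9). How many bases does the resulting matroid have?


Contracting e from U(6,9) gives U(5,8).
Bases of U(5,8) = C(8,5) = 56.

56


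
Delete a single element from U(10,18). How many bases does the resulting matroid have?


Deleting e from U(10,18) gives U(10,17) since n > r.
Bases of U(10,17) = (17 choose 10) = 19448.

19448


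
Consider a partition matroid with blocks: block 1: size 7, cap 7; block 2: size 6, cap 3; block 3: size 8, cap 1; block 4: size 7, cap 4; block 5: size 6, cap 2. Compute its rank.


Rank of a partition matroid = sum of min(|Si|, ci) for each block.
= min(7,7) + min(6,3) + min(8,1) + min(7,4) + min(6,2)
= 7 + 3 + 1 + 4 + 2
= 17.

17


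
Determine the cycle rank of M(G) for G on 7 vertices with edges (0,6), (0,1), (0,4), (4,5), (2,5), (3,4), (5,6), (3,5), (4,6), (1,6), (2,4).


Cycle rank (nullity) = |E| - r(M) = |E| - (|V| - c).
|E| = 11, |V| = 7, c = 1.
Nullity = 11 - (7 - 1) = 11 - 6 = 5.

5


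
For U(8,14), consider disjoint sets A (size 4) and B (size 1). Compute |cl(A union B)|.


|A union B| = 4 + 1 = 5 (disjoint).
In U(8,14), cl(S) = S if |S| < 8, else cl(S) = E.
Since 5 < 8, cl(A union B) = A union B.
|cl(A union B)| = 5.

5


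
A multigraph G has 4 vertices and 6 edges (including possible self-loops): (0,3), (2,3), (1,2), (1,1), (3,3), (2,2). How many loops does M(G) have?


In a graphic matroid, a loop is a self-loop edge (u,u) with rank 0.
Examining all 6 edges for self-loops...
Self-loops found: (1,1), (3,3), (2,2)
Number of loops = 3.

3


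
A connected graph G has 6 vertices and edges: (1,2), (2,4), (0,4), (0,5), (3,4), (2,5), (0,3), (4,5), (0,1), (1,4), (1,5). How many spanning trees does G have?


By Kirchhoff's matrix tree theorem, the number of spanning trees equals
the determinant of any cofactor of the Laplacian matrix L.
G has 6 vertices and 11 edges.
Computing the (5 x 5) cofactor determinant gives 185.

185


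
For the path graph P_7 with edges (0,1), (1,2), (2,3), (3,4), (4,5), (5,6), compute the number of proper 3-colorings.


P(P_7, k) = k * (k-1)^(6).
P(3) = 3 * 2^6 = 3 * 64 = 192.

192


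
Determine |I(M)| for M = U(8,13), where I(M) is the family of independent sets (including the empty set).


Independent sets of U(8,13) are all subsets of size <= 8.
Count = C(13,0) + C(13,1) + C(13,2) + C(13,3) + C(13,4) + C(13,5) + C(13,6) + C(13,7) + C(13,8)
     = 1 + 13 + 78 + 286 + 715 + 1287 + 1716 + 1716 + 1287
     = 7099.

7099


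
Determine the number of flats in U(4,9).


Flats of U(4,9): every subset of size < 4 is a flat, plus E itself.
Count = C(9,0) + C(9,1) + C(9,2) + C(9,3) + 1
     = 1 + 9 + 36 + 84 + 1
     = 131.

131


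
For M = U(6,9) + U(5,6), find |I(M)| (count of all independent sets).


For a direct sum, |I(M1+M2)| = |I(M1)| * |I(M2)|.
|I(U(6,9))| = sum C(9,k) for k=0..6 = 466.
|I(U(5,6))| = sum C(6,k) for k=0..5 = 63.
Total = 466 * 63 = 29358.

29358


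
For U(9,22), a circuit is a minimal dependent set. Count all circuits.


In U(9,22), circuits are the (10)-element subsets.
Any set of 10 elements is dependent, and removing any one element gives
an independent set of size 9, so it is a minimal dependent set.
Number of circuits = C(22,10) = 22! / (10! * 12!) = 646646.

646646


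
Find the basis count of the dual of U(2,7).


The dual of U(r,n) is U(n-r, n) = U(5,7).
Bases of U(5,7) are all (5)-element subsets.
|B(M*)| = C(7,5) = 21.

21


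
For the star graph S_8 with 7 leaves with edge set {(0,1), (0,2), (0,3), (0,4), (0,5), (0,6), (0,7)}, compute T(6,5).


A star on 8 vertices is a tree with 7 edges.
T(x,y) = x^(7) for any tree.
T(6,5) = 6^7 = 279936.

279936


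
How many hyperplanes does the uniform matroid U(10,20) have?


Hyperplanes of U(10,20) are flats of rank 9.
In a uniform matroid, these are exactly the (9)-element subsets.
Count = C(20,9) = 20! / (9! * 11!) = 167960.

167960


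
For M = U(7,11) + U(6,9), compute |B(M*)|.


(M1+M2)* = M1* + M2*.
M1* = U(4,11), bases: C(11,4) = 330.
M2* = U(3,9), bases: C(9,3) = 84.
|B(M*)| = 330 * 84 = 27720.

27720


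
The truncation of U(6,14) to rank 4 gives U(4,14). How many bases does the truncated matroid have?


Truncating U(6,14) to rank 4 gives U(4,14).
Bases of U(4,14) are all 4-element subsets of 14 elements.
Number of bases = C(14,4) = 14! / (4! * 10!) = 1001.

1001


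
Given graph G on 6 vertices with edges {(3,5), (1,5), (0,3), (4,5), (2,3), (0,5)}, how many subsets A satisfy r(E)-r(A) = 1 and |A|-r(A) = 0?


R(x,y) = sum over A in 2^E of x^(r(E)-r(A)) * y^(|A|-r(A)).
G has 6 vertices, 6 edges. r(E) = 5.
Enumerate all 2^6 = 64 subsets.
Count subsets with r(E)-r(A)=1 and |A|-r(A)=0: 12.

12


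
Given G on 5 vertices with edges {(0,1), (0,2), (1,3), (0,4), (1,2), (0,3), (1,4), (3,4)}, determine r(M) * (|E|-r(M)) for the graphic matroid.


r(M) = |V| - c = 5 - 1 = 4.
nullity = |E| - r(M) = 8 - 4 = 4.
Product = 4 * 4 = 16.

16


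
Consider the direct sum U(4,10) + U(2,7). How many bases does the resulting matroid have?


Bases of a direct sum M1 + M2: |B| = |B(M1)| * |B(M2)|.
|B(U(4,10))| = C(10,4) = 210.
|B(U(2,7))| = C(7,2) = 21.
Total bases = 210 * 21 = 4410.

4410


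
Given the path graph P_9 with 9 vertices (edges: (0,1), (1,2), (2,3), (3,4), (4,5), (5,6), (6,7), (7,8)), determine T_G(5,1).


A path on 9 vertices is a tree with 8 edges.
T(x,y) = x^(8) for any tree.
T(5,1) = 5^8 = 390625.

390625


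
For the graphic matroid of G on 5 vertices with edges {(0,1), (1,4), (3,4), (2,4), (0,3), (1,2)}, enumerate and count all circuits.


A circuit in a graphic matroid = edge set of a simple cycle.
G has 5 vertices and 6 edges.
Enumerating all minimal edge subsets forming cycles...
Total circuits found: 3.

3


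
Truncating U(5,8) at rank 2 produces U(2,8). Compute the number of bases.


Truncating U(5,8) to rank 2 gives U(2,8).
Bases of U(2,8) are all 2-element subsets of 8 elements.
Number of bases = (8 choose 2) = 28.

28


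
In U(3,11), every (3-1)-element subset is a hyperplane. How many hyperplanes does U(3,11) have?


Hyperplanes of U(3,11) are flats of rank 2.
In a uniform matroid, these are exactly the (2)-element subsets.
Count = (11 choose 2) = 55.

55


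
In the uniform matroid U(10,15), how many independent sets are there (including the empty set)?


Independent sets of U(10,15) are all subsets of size <= 10.
Count = (15 choose 0) + (15 choose 1) + (15 choose 2) + (15 choose 3) + (15 choose 4) + (15 choose 5) + (15 choose 6) + (15 choose 7) + (15 choose 8) + (15 choose 9) + (15 choose 10)
     = 1 + 15 + 105 + 455 + 1365 + 3003 + 5005 + 6435 + 6435 + 5005 + 3003
     = 30827.

30827


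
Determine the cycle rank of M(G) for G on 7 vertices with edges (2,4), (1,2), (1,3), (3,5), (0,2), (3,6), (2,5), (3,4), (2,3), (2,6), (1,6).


Cycle rank (nullity) = |E| - r(M) = |E| - (|V| - c).
|E| = 11, |V| = 7, c = 1.
Nullity = 11 - (7 - 1) = 11 - 6 = 5.

5


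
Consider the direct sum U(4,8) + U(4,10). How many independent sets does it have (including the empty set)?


For a direct sum, |I(M1+M2)| = |I(M1)| * |I(M2)|.
|I(U(4,8))| = sum C(8,k) for k=0..4 = 163.
|I(U(4,10))| = sum C(10,k) for k=0..4 = 386.
Total = 163 * 386 = 62918.

62918


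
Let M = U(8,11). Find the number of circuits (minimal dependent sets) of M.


In U(8,11), circuits are the (9)-element subsets.
Any set of 9 elements is dependent, and removing any one element gives
an independent set of size 8, so it is a minimal dependent set.
Number of circuits = (11 choose 9) = 55.

55


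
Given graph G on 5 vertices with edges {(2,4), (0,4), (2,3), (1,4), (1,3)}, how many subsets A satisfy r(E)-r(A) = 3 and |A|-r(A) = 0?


R(x,y) = sum over A in 2^E of x^(r(E)-r(A)) * y^(|A|-r(A)).
G has 5 vertices, 5 edges. r(E) = 4.
Enumerate all 2^5 = 32 subsets.
Count subsets with r(E)-r(A)=3 and |A|-r(A)=0: 5.

5


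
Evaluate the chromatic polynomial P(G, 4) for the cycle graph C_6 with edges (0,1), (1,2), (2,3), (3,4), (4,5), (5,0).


P(C_6, k) = (k-1)^6 + (-1)^6*(k-1).
P(4) = (3)^6 + 3
= 729 + 3 = 732.

732


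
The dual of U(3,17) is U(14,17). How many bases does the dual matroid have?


The dual of U(r,n) is U(n-r, n) = U(14,17).
Bases of U(14,17) are all (14)-element subsets.
|B(M*)| = C(17,14) = 680.

680


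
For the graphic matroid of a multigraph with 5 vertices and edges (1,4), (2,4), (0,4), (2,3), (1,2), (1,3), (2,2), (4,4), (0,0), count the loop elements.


In a graphic matroid, a loop is a self-loop edge (u,u) with rank 0.
Examining all 9 edges for self-loops...
Self-loops found: (2,2), (4,4), (0,0)
Number of loops = 3.

3


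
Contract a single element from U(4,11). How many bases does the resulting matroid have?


Contracting e from U(4,11) gives U(3,10).
Bases of U(3,10) = C(10,3) = 10! / (3! * 7!) = 120.

120


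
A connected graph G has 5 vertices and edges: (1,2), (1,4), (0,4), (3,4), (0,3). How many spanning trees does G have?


By Kirchhoff's matrix tree theorem, the number of spanning trees equals
the determinant of any cofactor of the Laplacian matrix L.
G has 5 vertices and 5 edges.
Computing the (4 x 4) cofactor determinant gives 3.

3


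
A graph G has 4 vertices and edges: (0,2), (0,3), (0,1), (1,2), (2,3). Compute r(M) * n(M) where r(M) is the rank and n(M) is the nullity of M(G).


r(M) = |V| - c = 4 - 1 = 3.
nullity = |E| - r(M) = 5 - 3 = 2.
Product = 3 * 2 = 6.

6


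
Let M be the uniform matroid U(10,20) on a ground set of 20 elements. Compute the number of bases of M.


Bases of U(10,20) are all 10-element subsets of the 20-element ground set.
Number of bases = C(20,10).
C(20,10) = 20! / (10! * 10!) = 184756.

184756


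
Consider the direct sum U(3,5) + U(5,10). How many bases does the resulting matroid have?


Bases of a direct sum M1 + M2: |B| = |B(M1)| * |B(M2)|.
|B(U(3,5))| = C(5,3) = 10.
|B(U(5,10))| = C(10,5) = 252.
Total bases = 10 * 252 = 2520.

2520


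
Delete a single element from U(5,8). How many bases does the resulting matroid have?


Deleting e from U(5,8) gives U(5,7) since n > r.
Bases of U(5,7) = (7 choose 5) = 21.

21


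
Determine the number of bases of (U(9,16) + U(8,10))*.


(M1+M2)* = M1* + M2*.
M1* = U(7,16), bases: C(16,7) = 11440.
M2* = U(2,10), bases: C(10,2) = 45.
|B(M*)| = 11440 * 45 = 514800.

514800


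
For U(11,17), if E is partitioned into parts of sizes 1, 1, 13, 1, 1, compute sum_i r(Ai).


r(Ai) = min(|Ai|, 11) for each part.
Sum = min(1,11) + min(1,11) + min(13,11) + min(1,11) + min(1,11)
    = 1 + 1 + 11 + 1 + 1
    = 15.

15


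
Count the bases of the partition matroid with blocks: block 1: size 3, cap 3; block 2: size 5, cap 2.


A basis picks exactly ci elements from block i.
Number of bases = product of C(|Si|, ci).
= C(3,3) * C(5,2)
= 1 * 10
= 10.

10


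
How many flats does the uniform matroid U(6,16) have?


Flats of U(6,16): every subset of size < 6 is a flat, plus E itself.
Count = (16 choose 0) + (16 choose 1) + (16 choose 2) + (16 choose 3) + (16 choose 4) + (16 choose 5) + 1
     = 1 + 16 + 120 + 560 + 1820 + 4368 + 1
     = 6886.

6886


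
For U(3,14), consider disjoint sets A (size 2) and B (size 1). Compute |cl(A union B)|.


|A union B| = 2 + 1 = 3 (disjoint).
In U(3,14), cl(S) = S if |S| < 3, else cl(S) = E.
Since 3 >= 3, cl(A union B) = E.
|cl(A union B)| = 14.

14


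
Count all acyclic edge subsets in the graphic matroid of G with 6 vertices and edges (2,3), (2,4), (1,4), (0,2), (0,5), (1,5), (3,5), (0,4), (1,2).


An independent set in a graphic matroid is an acyclic edge subset.
G has 6 vertices and 9 edges.
Enumerate all 2^9 = 512 subsets, checking for acyclicity.
Total independent sets = 306.

306


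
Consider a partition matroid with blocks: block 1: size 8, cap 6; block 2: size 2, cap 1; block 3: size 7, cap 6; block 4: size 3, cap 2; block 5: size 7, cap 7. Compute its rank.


Rank of a partition matroid = sum of min(|Si|, ci) for each block.
= min(8,6) + min(2,1) + min(7,6) + min(3,2) + min(7,7)
= 6 + 1 + 6 + 2 + 7
= 22.

22


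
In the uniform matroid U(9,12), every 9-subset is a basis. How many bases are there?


Bases of U(9,12) are all 9-element subsets of the 12-element ground set.
Number of bases = C(12,9).
(12 choose 9) = 220.

220


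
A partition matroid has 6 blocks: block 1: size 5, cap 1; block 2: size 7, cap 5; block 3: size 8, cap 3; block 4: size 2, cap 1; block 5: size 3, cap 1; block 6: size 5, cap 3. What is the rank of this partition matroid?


Rank of a partition matroid = sum of min(|Si|, ci) for each block.
= min(5,1) + min(7,5) + min(8,3) + min(2,1) + min(3,1) + min(5,3)
= 1 + 5 + 3 + 1 + 1 + 3
= 14.

14


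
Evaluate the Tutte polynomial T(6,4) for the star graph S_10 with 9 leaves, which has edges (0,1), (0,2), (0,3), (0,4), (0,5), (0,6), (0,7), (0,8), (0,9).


A star on 10 vertices is a tree with 9 edges.
T(x,y) = x^(9) for any tree.
T(6,4) = 6^9 = 10077696.

10077696


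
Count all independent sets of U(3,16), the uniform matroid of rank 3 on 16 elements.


Independent sets of U(3,16) are all subsets of size <= 3.
Count = (16 choose 0) + (16 choose 1) + (16 choose 2) + (16 choose 3)
     = 1 + 16 + 120 + 560
     = 697.

697


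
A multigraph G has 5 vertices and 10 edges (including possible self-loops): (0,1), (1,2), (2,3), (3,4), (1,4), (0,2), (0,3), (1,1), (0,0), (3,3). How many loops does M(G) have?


In a graphic matroid, a loop is a self-loop edge (u,u) with rank 0.
Examining all 10 edges for self-loops...
Self-loops found: (1,1), (0,0), (3,3)
Number of loops = 3.

3


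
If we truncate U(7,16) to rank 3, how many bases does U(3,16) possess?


Truncating U(7,16) to rank 3 gives U(3,16).
Bases of U(3,16) are all 3-element subsets of 16 elements.
Number of bases = (16 choose 3) = 560.

560


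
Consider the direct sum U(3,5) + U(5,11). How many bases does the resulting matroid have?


Bases of a direct sum M1 + M2: |B| = |B(M1)| * |B(M2)|.
|B(U(3,5))| = C(5,3) = 10.
|B(U(5,11))| = C(11,5) = 462.
Total bases = 10 * 462 = 4620.

4620


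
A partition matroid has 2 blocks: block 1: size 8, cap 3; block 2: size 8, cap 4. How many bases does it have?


A basis picks exactly ci elements from block i.
Number of bases = product of C(|Si|, ci).
= C(8,3) * C(8,4)
= 56 * 70
= 3920.

3920


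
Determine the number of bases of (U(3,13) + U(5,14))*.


(M1+M2)* = M1* + M2*.
M1* = U(10,13), bases: C(13,10) = 286.
M2* = U(9,14), bases: C(14,9) = 2002.
|B(M*)| = 286 * 2002 = 572572.

572572


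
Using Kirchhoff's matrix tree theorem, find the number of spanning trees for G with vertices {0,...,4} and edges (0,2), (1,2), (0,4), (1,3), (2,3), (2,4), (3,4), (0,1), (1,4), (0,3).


By Kirchhoff's matrix tree theorem, the number of spanning trees equals
the determinant of any cofactor of the Laplacian matrix L.
G has 5 vertices and 10 edges.
Computing the (4 x 4) cofactor determinant gives 125.

125


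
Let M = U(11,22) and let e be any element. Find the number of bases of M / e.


Contracting e from U(11,22) gives U(10,21).
Bases of U(10,21) = (21 choose 10) = 352716.

352716


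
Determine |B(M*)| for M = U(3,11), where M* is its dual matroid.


The dual of U(r,n) is U(n-r, n) = U(8,11).
Bases of U(8,11) are all (8)-element subsets.
|B(M*)| = C(11,8) = 165.

165


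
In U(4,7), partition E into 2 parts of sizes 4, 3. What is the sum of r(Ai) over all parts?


r(Ai) = min(|Ai|, 4) for each part.
Sum = min(4,4) + min(3,4)
    = 4 + 3
    = 7.

7


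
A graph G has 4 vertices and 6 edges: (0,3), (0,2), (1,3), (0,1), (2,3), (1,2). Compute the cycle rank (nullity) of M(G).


Cycle rank (nullity) = |E| - r(M) = |E| - (|V| - c).
|E| = 6, |V| = 4, c = 1.
Nullity = 6 - (4 - 1) = 6 - 3 = 3.

3


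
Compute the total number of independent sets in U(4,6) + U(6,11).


For a direct sum, |I(M1+M2)| = |I(M1)| * |I(M2)|.
|I(U(4,6))| = sum C(6,k) for k=0..4 = 57.
|I(U(6,11))| = sum C(11,k) for k=0..6 = 1486.
Total = 57 * 1486 = 84702.

84702


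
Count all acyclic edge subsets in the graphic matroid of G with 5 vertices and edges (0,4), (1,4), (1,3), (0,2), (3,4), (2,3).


An independent set in a graphic matroid is an acyclic edge subset.
G has 5 vertices and 6 edges.
Enumerate all 2^6 = 64 subsets, checking for acyclicity.
Total independent sets = 52.

52


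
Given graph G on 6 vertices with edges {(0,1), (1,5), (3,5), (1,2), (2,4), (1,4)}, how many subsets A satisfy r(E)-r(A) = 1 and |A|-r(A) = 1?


R(x,y) = sum over A in 2^E of x^(r(E)-r(A)) * y^(|A|-r(A)).
G has 6 vertices, 6 edges. r(E) = 5.
Enumerate all 2^6 = 64 subsets.
Count subsets with r(E)-r(A)=1 and |A|-r(A)=1: 3.

3


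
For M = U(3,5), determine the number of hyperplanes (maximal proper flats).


Hyperplanes of U(3,5) are flats of rank 2.
In a uniform matroid, these are exactly the (2)-element subsets.
Count = C(5,2) = (5 * 4) / (1 * 2) = 10.

10


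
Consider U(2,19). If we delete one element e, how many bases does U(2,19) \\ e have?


Deleting e from U(2,19) gives U(2,18) since n > r.
Bases of U(2,18) = (18 choose 2) = 153.

153


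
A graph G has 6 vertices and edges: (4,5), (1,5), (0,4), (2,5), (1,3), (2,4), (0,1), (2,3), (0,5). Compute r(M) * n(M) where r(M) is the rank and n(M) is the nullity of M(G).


r(M) = |V| - c = 6 - 1 = 5.
nullity = |E| - r(M) = 9 - 5 = 4.
Product = 5 * 4 = 20.

20


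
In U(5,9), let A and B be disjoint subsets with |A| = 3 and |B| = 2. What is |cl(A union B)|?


|A union B| = 3 + 2 = 5 (disjoint).
In U(5,9), cl(S) = S if |S| < 5, else cl(S) = E.
Since 5 >= 5, cl(A union B) = E.
|cl(A union B)| = 9.

9


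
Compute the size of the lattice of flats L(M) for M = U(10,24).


Flats of U(10,24): every subset of size < 10 is a flat, plus E itself.
Count = (24 choose 0) + (24 choose 1) + (24 choose 2) + (24 choose 3) + (24 choose 4) + (24 choose 5) + (24 choose 6) + (24 choose 7) + (24 choose 8) + (24 choose 9) + 1
     = 1 + 24 + 276 + 2024 + 10626 + 42504 + 134596 + 346104 + 735471 + 1307504 + 1
     = 2579131.

2579131


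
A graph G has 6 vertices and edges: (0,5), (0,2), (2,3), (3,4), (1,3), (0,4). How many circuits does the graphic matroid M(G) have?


A circuit in a graphic matroid = edge set of a simple cycle.
G has 6 vertices and 6 edges.
Enumerating all minimal edge subsets forming cycles...
Total circuits found: 1.

1


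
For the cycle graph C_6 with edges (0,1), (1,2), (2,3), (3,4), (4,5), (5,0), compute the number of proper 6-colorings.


P(C_6, k) = (k-1)^6 + (-1)^6*(k-1).
P(6) = (5)^6 + 5
= 15625 + 5 = 15630.

15630


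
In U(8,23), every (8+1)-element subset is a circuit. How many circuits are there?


In U(8,23), circuits are the (9)-element subsets.
Any set of 9 elements is dependent, and removing any one element gives
an independent set of size 8, so it is a minimal dependent set.
Number of circuits = C(23,9) = 817190.

817190


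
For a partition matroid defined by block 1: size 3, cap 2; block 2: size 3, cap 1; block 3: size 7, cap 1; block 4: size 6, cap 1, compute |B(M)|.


A basis picks exactly ci elements from block i.
Number of bases = product of C(|Si|, ci).
= C(3,2) * C(3,1) * C(7,1) * C(6,1)
= 3 * 3 * 7 * 6
= 378.

378


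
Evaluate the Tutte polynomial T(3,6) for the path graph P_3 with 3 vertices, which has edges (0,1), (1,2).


A path on 3 vertices is a tree with 2 edges.
T(x,y) = x^(2) for any tree.
T(3,6) = 3^2 = 9.

9


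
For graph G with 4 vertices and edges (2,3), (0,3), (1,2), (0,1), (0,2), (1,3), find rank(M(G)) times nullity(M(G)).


r(M) = |V| - c = 4 - 1 = 3.
nullity = |E| - r(M) = 6 - 3 = 3.
Product = 3 * 3 = 9.

9


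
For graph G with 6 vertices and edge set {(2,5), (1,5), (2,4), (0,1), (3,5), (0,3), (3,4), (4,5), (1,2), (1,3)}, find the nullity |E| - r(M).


Cycle rank (nullity) = |E| - r(M) = |E| - (|V| - c).
|E| = 10, |V| = 6, c = 1.
Nullity = 10 - (6 - 1) = 10 - 5 = 5.

5


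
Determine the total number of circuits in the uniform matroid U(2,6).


In U(2,6), circuits are the (3)-element subsets.
Any set of 3 elements is dependent, and removing any one element gives
an independent set of size 2, so it is a minimal dependent set.
Number of circuits = C(6,3) = (6 * 5 * 4) / (1 * 2 * 3) = 20.

20


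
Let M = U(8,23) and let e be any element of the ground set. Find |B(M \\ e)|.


Deleting e from U(8,23) gives U(8,22) since n > r.
Bases of U(8,22) = C(22,8) = 319770.

319770


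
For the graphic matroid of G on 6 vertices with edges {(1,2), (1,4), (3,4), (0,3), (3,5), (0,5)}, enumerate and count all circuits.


A circuit in a graphic matroid = edge set of a simple cycle.
G has 6 vertices and 6 edges.
Enumerating all minimal edge subsets forming cycles...
Total circuits found: 1.

1


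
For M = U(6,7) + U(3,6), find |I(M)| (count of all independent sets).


For a direct sum, |I(M1+M2)| = |I(M1)| * |I(M2)|.
|I(U(6,7))| = sum C(7,k) for k=0..6 = 127.
|I(U(3,6))| = sum C(6,k) for k=0..3 = 42.
Total = 127 * 42 = 5334.

5334


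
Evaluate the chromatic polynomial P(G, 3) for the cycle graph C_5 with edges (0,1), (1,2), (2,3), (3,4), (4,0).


P(C_5, k) = (k-1)^5 + (-1)^5*(k-1).
P(3) = (2)^5 - 2
= 32 - 2 = 30.

30


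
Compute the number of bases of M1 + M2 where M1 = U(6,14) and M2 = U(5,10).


Bases of a direct sum M1 + M2: |B| = |B(M1)| * |B(M2)|.
|B(U(6,14))| = C(14,6) = 3003.
|B(U(5,10))| = C(10,5) = 252.
Total bases = 3003 * 252 = 756756.

756756


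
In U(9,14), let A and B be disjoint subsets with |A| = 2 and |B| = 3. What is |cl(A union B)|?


|A union B| = 2 + 3 = 5 (disjoint).
In U(9,14), cl(S) = S if |S| < 9, else cl(S) = E.
Since 5 < 9, cl(A union B) = A union B.
|cl(A union B)| = 5.

5


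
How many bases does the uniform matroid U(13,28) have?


Bases of U(13,28) are all 13-element subsets of the 28-element ground set.
Number of bases = C(28,13).
C(28,13) = 28! / (13! * 15!) = 37442160.

37442160


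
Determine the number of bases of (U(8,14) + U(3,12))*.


(M1+M2)* = M1* + M2*.
M1* = U(6,14), bases: C(14,6) = 3003.
M2* = U(9,12), bases: C(12,9) = 220.
|B(M*)| = 3003 * 220 = 660660.

660660


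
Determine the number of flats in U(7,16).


Flats of U(7,16): every subset of size < 7 is a flat, plus E itself.
Count = (16 choose 0) + (16 choose 1) + (16 choose 2) + (16 choose 3) + (16 choose 4) + (16 choose 5) + (16 choose 6) + 1
     = 1 + 16 + 120 + 560 + 1820 + 4368 + 8008 + 1
     = 14894.

14894


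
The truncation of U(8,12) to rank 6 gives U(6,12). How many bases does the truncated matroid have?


Truncating U(8,12) to rank 6 gives U(6,12).
Bases of U(6,12) are all 6-element subsets of 12 elements.
Number of bases = C(12,6) = 924.

924


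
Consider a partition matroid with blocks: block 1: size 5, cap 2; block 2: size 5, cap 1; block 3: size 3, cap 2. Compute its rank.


Rank of a partition matroid = sum of min(|Si|, ci) for each block.
= min(5,2) + min(5,1) + min(3,2)
= 2 + 1 + 2
= 5.

5


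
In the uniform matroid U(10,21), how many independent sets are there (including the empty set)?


Independent sets of U(10,21) are all subsets of size <= 10.
Count = C(21,0) + C(21,1) + C(21,2) + C(21,3) + C(21,4) + C(21,5) + C(21,6) + C(21,7) + C(21,8) + C(21,9) + C(21,10)
     = 1 + 21 + 210 + 1330 + 5985 + 20349 + 54264 + 116280 + 203490 + 293930 + 352716
     = 1048576.

1048576


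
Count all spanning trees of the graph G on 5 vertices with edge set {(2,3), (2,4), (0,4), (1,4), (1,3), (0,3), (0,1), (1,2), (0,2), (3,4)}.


By Kirchhoff's matrix tree theorem, the number of spanning trees equals
the determinant of any cofactor of the Laplacian matrix L.
G has 5 vertices and 10 edges.
Computing the (4 x 4) cofactor determinant gives 125.

125


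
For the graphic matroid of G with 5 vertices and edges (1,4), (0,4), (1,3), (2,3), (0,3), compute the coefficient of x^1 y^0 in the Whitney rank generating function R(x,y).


R(x,y) = sum over A in 2^E of x^(r(E)-r(A)) * y^(|A|-r(A)).
G has 5 vertices, 5 edges. r(E) = 4.
Enumerate all 2^5 = 32 subsets.
Count subsets with r(E)-r(A)=1 and |A|-r(A)=0: 10.

10


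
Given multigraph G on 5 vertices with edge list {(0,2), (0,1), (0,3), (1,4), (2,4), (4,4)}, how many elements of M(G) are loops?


In a graphic matroid, a loop is a self-loop edge (u,u) with rank 0.
Examining all 6 edges for self-loops...
Self-loops found: (4,4)
Number of loops = 1.

1


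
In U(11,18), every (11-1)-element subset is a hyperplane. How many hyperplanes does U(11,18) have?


Hyperplanes of U(11,18) are flats of rank 10.
In a uniform matroid, these are exactly the (10)-element subsets.
Count = C(18,10) = 43758.

43758


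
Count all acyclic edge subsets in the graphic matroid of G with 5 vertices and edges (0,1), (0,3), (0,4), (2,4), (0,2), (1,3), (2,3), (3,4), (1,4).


An independent set in a graphic matroid is an acyclic edge subset.
G has 5 vertices and 9 edges.
Enumerate all 2^9 = 512 subsets, checking for acyclicity.
Total independent sets = 198.

198


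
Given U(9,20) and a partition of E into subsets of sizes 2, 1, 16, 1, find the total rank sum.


r(Ai) = min(|Ai|, 9) for each part.
Sum = min(2,9) + min(1,9) + min(16,9) + min(1,9)
    = 2 + 1 + 9 + 1
    = 13.

13


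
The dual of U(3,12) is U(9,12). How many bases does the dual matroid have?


The dual of U(r,n) is U(n-r, n) = U(9,12).
Bases of U(9,12) are all (9)-element subsets.
|B(M*)| = (12 choose 9) = 220.

220


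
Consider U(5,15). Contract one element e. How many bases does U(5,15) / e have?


Contracting e from U(5,15) gives U(4,14).
Bases of U(4,14) = C(14,4) = (14 * 13 * 12 * 11) / (1 * 2 * 3 * 4) = 1001.

1001


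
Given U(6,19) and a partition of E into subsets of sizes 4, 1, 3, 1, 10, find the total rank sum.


r(Ai) = min(|Ai|, 6) for each part.
Sum = min(4,6) + min(1,6) + min(3,6) + min(1,6) + min(10,6)
    = 4 + 1 + 3 + 1 + 6
    = 15.

15


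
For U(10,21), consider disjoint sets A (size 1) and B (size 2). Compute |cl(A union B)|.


|A union B| = 1 + 2 = 3 (disjoint).
In U(10,21), cl(S) = S if |S| < 10, else cl(S) = E.
Since 3 < 10, cl(A union B) = A union B.
|cl(A union B)| = 3.

3


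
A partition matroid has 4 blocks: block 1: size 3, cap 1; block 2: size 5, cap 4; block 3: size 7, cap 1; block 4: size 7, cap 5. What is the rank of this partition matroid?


Rank of a partition matroid = sum of min(|Si|, ci) for each block.
= min(3,1) + min(5,4) + min(7,1) + min(7,5)
= 1 + 4 + 1 + 5
= 11.

11


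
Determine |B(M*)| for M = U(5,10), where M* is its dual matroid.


The dual of U(r,n) is U(n-r, n) = U(5,10).
Bases of U(5,10) are all (5)-element subsets.
|B(M*)| = (10 choose 5) = 252.

252


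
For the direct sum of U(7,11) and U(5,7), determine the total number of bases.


Bases of a direct sum M1 + M2: |B| = |B(M1)| * |B(M2)|.
|B(U(7,11))| = C(11,7) = 330.
|B(U(5,7))| = C(7,5) = 21.
Total bases = 330 * 21 = 6930.

6930


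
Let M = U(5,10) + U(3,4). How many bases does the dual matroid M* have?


(M1+M2)* = M1* + M2*.
M1* = U(5,10), bases: C(10,5) = 252.
M2* = U(1,4), bases: C(4,1) = 4.
|B(M*)| = 252 * 4 = 1008.

1008


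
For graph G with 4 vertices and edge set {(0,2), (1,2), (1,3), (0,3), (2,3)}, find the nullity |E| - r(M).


Cycle rank (nullity) = |E| - r(M) = |E| - (|V| - c).
|E| = 5, |V| = 4, c = 1.
Nullity = 5 - (4 - 1) = 5 - 3 = 2.

2


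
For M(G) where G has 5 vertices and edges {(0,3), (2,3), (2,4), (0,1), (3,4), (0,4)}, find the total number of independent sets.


An independent set in a graphic matroid is an acyclic edge subset.
G has 5 vertices and 6 edges.
Enumerate all 2^6 = 64 subsets, checking for acyclicity.
Total independent sets = 48.

48


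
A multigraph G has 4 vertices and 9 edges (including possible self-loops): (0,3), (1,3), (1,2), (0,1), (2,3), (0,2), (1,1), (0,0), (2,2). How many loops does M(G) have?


In a graphic matroid, a loop is a self-loop edge (u,u) with rank 0.
Examining all 9 edges for self-loops...
Self-loops found: (1,1), (0,0), (2,2)
Number of loops = 3.

3


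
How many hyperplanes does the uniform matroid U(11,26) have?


Hyperplanes of U(11,26) are flats of rank 10.
In a uniform matroid, these are exactly the (10)-element subsets.
Count = C(26,10) = 26! / (10! * 16!) = 5311735.

5311735


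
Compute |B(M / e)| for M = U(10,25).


Contracting e from U(10,25) gives U(9,24).
Bases of U(9,24) = C(24,9) = 24! / (9! * 15!) = 1307504.

1307504


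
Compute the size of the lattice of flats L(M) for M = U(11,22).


Flats of U(11,22): every subset of size < 11 is a flat, plus E itself.
Count = (22 choose 0) + (22 choose 1) + (22 choose 2) + (22 choose 3) + (22 choose 4) + (22 choose 5) + (22 choose 6) + (22 choose 7) + (22 choose 8) + (22 choose 9) + (22 choose 10) + 1
     = 1 + 22 + 231 + 1540 + 7315 + 26334 + 74613 + 170544 + 319770 + 497420 + 646646 + 1
     = 1744437.

1744437


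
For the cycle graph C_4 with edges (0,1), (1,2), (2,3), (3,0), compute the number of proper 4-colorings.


P(C_4, k) = (k-1)^4 + (-1)^4*(k-1).
P(4) = (3)^4 + 3
= 81 + 3 = 84.

84


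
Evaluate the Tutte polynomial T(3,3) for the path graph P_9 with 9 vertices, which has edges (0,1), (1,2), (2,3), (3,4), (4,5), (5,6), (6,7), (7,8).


A path on 9 vertices is a tree with 8 edges.
T(x,y) = x^(8) for any tree.
T(3,3) = 3^8 = 6561.

6561


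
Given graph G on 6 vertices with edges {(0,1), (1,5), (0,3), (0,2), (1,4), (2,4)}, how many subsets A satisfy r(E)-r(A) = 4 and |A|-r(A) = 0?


R(x,y) = sum over A in 2^E of x^(r(E)-r(A)) * y^(|A|-r(A)).
G has 6 vertices, 6 edges. r(E) = 5.
Enumerate all 2^6 = 64 subsets.
Count subsets with r(E)-r(A)=4 and |A|-r(A)=0: 6.

6


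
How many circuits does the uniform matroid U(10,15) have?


In U(10,15), circuits are the (11)-element subsets.
Any set of 11 elements is dependent, and removing any one element gives
an independent set of size 10, so it is a minimal dependent set.
Number of circuits = C(15,11) = 1365.

1365


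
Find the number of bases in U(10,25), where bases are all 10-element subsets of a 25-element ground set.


Bases of U(10,25) are all 10-element subsets of the 25-element ground set.
Number of bases = C(25,10).
C(25,10) = 3268760.

3268760


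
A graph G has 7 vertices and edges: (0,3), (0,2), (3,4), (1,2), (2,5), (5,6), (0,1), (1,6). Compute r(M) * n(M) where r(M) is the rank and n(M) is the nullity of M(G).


r(M) = |V| - c = 7 - 1 = 6.
nullity = |E| - r(M) = 8 - 6 = 2.
Product = 6 * 2 = 12.

12


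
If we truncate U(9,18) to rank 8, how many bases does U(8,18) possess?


Truncating U(9,18) to rank 8 gives U(8,18).
Bases of U(8,18) are all 8-element subsets of 18 elements.
Number of bases = C(18,8) = 43758.

43758


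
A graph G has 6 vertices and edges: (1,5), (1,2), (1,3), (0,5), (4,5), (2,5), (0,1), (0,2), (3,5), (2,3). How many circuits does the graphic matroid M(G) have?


A circuit in a graphic matroid = edge set of a simple cycle.
G has 6 vertices and 10 edges.
Enumerating all minimal edge subsets forming cycles...
Total circuits found: 22.

22


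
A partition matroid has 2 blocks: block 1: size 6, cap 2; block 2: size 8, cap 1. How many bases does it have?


A basis picks exactly ci elements from block i.
Number of bases = product of C(|Si|, ci).
= C(6,2) * C(8,1)
= 15 * 8
= 120.

120


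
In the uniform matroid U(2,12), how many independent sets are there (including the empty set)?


Independent sets of U(2,12) are all subsets of size <= 2.
Count = (12 choose 0) + (12 choose 1) + (12 choose 2)
     = 1 + 12 + 66
     = 79.

79


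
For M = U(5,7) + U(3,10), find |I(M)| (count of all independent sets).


For a direct sum, |I(M1+M2)| = |I(M1)| * |I(M2)|.
|I(U(5,7))| = sum C(7,k) for k=0..5 = 120.
|I(U(3,10))| = sum C(10,k) for k=0..3 = 176.
Total = 120 * 176 = 21120.

21120


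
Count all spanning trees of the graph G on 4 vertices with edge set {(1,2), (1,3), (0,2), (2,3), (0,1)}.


By Kirchhoff's matrix tree theorem, the number of spanning trees equals
the determinant of any cofactor of the Laplacian matrix L.
G has 4 vertices and 5 edges.
Computing the (3 x 3) cofactor determinant gives 8.

8


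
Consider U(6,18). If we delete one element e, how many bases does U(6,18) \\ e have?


Deleting e from U(6,18) gives U(6,17) since n > r.
Bases of U(6,17) = C(17,6) = 17! / (6! * 11!) = 12376.

12376


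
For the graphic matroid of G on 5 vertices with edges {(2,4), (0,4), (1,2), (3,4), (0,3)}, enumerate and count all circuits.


A circuit in a graphic matroid = edge set of a simple cycle.
G has 5 vertices and 5 edges.
Enumerating all minimal edge subsets forming cycles...
Total circuits found: 1.

1


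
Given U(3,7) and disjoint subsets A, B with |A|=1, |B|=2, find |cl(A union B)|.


|A union B| = 1 + 2 = 3 (disjoint).
In U(3,7), cl(S) = S if |S| < 3, else cl(S) = E.
Since 3 >= 3, cl(A union B) = E.
|cl(A union B)| = 7.

7


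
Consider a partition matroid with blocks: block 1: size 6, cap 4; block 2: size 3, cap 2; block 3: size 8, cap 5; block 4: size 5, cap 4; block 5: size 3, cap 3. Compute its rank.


Rank of a partition matroid = sum of min(|Si|, ci) for each block.
= min(6,4) + min(3,2) + min(8,5) + min(5,4) + min(3,3)
= 4 + 2 + 5 + 4 + 3
= 18.

18


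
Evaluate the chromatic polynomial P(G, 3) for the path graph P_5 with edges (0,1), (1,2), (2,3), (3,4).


P(P_5, k) = k * (k-1)^(4).
P(3) = 3 * 2^4 = 3 * 16 = 48.

48


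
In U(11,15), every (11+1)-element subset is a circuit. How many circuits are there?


In U(11,15), circuits are the (12)-element subsets.
Any set of 12 elements is dependent, and removing any one element gives
an independent set of size 11, so it is a minimal dependent set.
Number of circuits = (15 choose 12) = 455.

455


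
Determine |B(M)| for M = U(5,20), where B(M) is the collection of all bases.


Bases of U(5,20) are all 5-element subsets of the 20-element ground set.
Number of bases = C(20,5).
C(20,5) = 20! / (5! * 15!) = 15504.

15504


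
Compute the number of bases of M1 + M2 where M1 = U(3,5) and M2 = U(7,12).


Bases of a direct sum M1 + M2: |B| = |B(M1)| * |B(M2)|.
|B(U(3,5))| = C(5,3) = 10.
|B(U(7,12))| = C(12,7) = 792.
Total bases = 10 * 792 = 7920.

7920


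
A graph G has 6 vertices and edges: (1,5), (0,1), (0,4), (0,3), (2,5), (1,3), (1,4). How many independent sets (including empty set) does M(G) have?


An independent set in a graphic matroid is an acyclic edge subset.
G has 6 vertices and 7 edges.
Enumerate all 2^7 = 128 subsets, checking for acyclicity.
Total independent sets = 96.

96


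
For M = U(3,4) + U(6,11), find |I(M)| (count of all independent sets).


For a direct sum, |I(M1+M2)| = |I(M1)| * |I(M2)|.
|I(U(3,4))| = sum C(4,k) for k=0..3 = 15.
|I(U(6,11))| = sum C(11,k) for k=0..6 = 1486.
Total = 15 * 1486 = 22290.

22290


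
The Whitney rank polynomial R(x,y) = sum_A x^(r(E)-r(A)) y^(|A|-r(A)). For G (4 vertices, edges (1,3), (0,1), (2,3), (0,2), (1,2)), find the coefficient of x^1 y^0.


R(x,y) = sum over A in 2^E of x^(r(E)-r(A)) * y^(|A|-r(A)).
G has 4 vertices, 5 edges. r(E) = 3.
Enumerate all 2^5 = 32 subsets.
Count subsets with r(E)-r(A)=1 and |A|-r(A)=0: 10.

10


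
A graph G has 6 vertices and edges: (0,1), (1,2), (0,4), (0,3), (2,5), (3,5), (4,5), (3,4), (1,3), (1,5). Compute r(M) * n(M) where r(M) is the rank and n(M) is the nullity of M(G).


r(M) = |V| - c = 6 - 1 = 5.
nullity = |E| - r(M) = 10 - 5 = 5.
Product = 5 * 5 = 25.

25


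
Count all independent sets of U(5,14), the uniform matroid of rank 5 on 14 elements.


Independent sets of U(5,14) are all subsets of size <= 5.
Count = C(14,0) + C(14,1) + C(14,2) + C(14,3) + C(14,4) + C(14,5)
     = 1 + 14 + 91 + 364 + 1001 + 2002
     = 3473.

3473


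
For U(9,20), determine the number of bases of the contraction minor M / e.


Contracting e from U(9,20) gives U(8,19).
Bases of U(8,19) = C(19,8) = 75582.

75582
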